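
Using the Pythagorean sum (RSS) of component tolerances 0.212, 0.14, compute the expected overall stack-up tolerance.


RSS = sqrt(0.212^2 + 0.14^2)
= sqrt(0.064544)
= 0.2541

0.2541


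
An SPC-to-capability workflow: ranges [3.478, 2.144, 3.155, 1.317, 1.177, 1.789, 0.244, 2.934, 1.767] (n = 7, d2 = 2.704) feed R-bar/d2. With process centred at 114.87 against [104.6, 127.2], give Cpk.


R_bar = (3.478 + 2.144 + 3.155 + 1.317 + 1.177 + 1.789 + 0.244 + 2.934 + 1.767) / 9 = 2.0005556
sigma = R_bar / d2 = 2.0005556 / 2.704 = 0.73985044
Cp = (USL - LSL)/(6*sigma) = (127.2 - 104.6)/(6*0.73985044) = 5.0911
Cpu = (127.2 - 114.87)/(3*0.73985044) = 5.5552
Cpl = (114.87 - 104.6)/(3*0.73985044) = 4.6271
Cpk = min(Cpu, Cpl) = 4.6271

4.6271


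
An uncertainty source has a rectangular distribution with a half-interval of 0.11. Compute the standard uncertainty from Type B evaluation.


u_B = half_width / sqrt(3)
u_B = 0.11 / 1.7320508
u_B = 0.0635

0.0635


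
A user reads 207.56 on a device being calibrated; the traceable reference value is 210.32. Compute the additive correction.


Correction = standard - reading
= 210.32 - 207.56
= 2.7600

2.7600


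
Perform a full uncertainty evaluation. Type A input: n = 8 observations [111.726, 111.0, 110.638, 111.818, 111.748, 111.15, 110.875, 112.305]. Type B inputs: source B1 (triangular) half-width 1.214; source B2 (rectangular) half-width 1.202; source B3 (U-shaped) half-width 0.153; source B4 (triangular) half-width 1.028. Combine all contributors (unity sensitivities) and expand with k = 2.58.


mean = (111.726 + 111.0 + 110.638 + 111.818 + 111.748 + 111.15 + 110.875 + 112.305) / 8 = 111.4075
s = sqrt(sum((x - mean)^2)/(n-1)) = 0.57314271
u_A = s / sqrt(n) = 0.57314271 / sqrt(8) = 0.20263655
u_B1 = 1.214 / sqrt(6) = 0.49561342
u_B2 = 1.202 / sqrt(3) = 0.69397502
u_B3 = 0.153 / sqrt(2) = 0.10818734
u_B4 = 1.028 / sqrt(6) = 0.41967924
uc = sqrt(0.20263655^2 + 0.49561342^2 + 0.69397502^2 + 0.10818734^2 + 0.41967924^2) = 0.97781937
U = k * uc = 2.58 * 0.97781937
U = 2.5228

2.5228


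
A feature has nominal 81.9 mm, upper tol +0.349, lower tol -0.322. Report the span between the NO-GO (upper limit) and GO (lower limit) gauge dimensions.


GO = nominal - lower_tol (smallest hole = maximum material condition)
GO = 81.9 - 0.322 = 81.578
NO-GO = nominal + upper_tol (largest hole = least material condition)
NO-GO = 81.9 + 0.349 = 82.249
spread = NO-GO - GO = 82.249 - 81.578 = 0.6710

0.6710


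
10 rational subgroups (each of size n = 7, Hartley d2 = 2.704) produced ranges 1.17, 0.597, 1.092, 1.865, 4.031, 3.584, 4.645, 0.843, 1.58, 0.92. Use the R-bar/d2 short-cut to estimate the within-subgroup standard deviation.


R_bar = (1.17 + 0.597 + 1.092 + 1.865 + 4.031 + 3.584 + 4.645 + 0.843 + 1.58 + 0.92) / 10
R_bar = 20.327 / 10 = 2.0327
sigma_hat = R_bar / d2 = 2.0327 / 2.704 = 0.7517

0.7517


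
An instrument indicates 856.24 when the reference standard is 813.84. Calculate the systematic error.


Systematic error = measured - true
= 856.24 - 813.84
= 42.4000

42.4000


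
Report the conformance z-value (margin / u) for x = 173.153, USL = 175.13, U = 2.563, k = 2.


u = U / k = 2.563 / 2 = 1.2815
margin = |USL - x| = |175.13 - 173.153| = 1.977
z = margin / u = 1.977 / 1.2815
z = 1.5427

1.5427


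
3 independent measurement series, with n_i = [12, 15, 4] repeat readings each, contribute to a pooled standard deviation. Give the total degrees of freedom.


nu = sum_i (n_i - 1)
nu = ((12 - 1) + (15 - 1) + (4 - 1))
nu = 11 + 14 + 3
nu = 28

28


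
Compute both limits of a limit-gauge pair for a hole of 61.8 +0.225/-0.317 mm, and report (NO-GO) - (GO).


GO = nominal - lower_tol (smallest hole = maximum material condition)
GO = 61.8 - 0.317 = 61.483
NO-GO = nominal + upper_tol (largest hole = least material condition)
NO-GO = 61.8 + 0.225 = 62.025
spread = NO-GO - GO = 62.025 - 61.483 = 0.5420

0.5420


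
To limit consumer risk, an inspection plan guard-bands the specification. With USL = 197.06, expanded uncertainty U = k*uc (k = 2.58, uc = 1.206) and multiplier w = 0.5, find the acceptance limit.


U = k * uc = 2.58 * 1.206 = 3.11148
guard band g = w * U = 0.5 * 3.11148 = 1.55574
AL = USL - g = 197.06 - 1.55574
AL = 195.5043

195.5043


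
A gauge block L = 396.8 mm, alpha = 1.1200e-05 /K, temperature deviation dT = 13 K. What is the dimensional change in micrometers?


dL = L * alpha * dT
= 396.8 * 1.1200e-05 * 13
= 0.0577741 mm
dL_um = 0.0577741 * 1000 = 57.7741 um

57.7741


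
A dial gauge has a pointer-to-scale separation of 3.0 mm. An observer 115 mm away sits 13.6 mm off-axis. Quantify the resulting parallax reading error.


error = h * offset / d
= 3.0 * 13.6 / 115
= 0.3548

0.3548


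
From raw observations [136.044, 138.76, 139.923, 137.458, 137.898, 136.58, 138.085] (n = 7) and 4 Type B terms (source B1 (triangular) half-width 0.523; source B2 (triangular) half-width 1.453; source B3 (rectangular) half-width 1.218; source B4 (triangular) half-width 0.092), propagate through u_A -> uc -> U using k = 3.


mean = (136.044 + 138.76 + 139.923 + 137.458 + 137.898 + 136.58 + 138.085) / 7 = 137.8211429
s = sqrt(sum((x - mean)^2)/(n-1)) = 1.304181
u_A = s / sqrt(n) = 1.304181 / sqrt(7) = 0.49293408
u_B1 = 0.523 / sqrt(6) = 0.21351386
u_B2 = 1.453 / sqrt(6) = 0.59318477
u_B3 = 1.218 / sqrt(3) = 0.70321263
u_B4 = 0.092 / sqrt(6) = 0.037558843
uc = sqrt(0.49293408^2 + 0.21351386^2 + 0.59318477^2 + 0.70321263^2 + 0.037558843^2) = 1.0660014
U = k * uc = 3 * 1.0660014
U = 3.1980

3.1980


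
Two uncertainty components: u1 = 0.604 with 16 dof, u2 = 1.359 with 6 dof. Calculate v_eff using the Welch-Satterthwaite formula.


uc = sqrt(u1^2 + u2^2) = sqrt(0.604^2 + 1.359^2) = 1.4871775
v_eff = uc^4 / (u1^4/v1 + u2^4/v2)
= 1.4871775^4 / (0.604^4/16 + 1.359^4/6)
= 4.8916033 / 0.57681307
v_eff = 8.4804

8.4804


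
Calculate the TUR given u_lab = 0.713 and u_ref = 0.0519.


TUR = u_lab / u_ref
= 0.713 / 0.0519
= 13.7380

13.7380


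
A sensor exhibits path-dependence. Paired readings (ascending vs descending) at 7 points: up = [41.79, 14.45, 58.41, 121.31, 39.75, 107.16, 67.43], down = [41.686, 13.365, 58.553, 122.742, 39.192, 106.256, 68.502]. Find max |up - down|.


|41.79 - 41.686| = 0.1040
|14.45 - 13.365| = 1.0850
|58.41 - 58.553| = 0.1430
|121.31 - 122.742| = 1.4320
|39.75 - 39.192| = 0.5580
|107.16 - 106.256| = 0.9040
|67.43 - 68.502| = 1.0720
hysteresis = max(diffs) = 1.4320

1.4320


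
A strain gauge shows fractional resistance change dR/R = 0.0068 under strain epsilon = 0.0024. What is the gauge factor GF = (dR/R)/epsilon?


GF = (dR/R) / epsilon
= 0.0068 / 0.0024
= 2.8333

2.8333


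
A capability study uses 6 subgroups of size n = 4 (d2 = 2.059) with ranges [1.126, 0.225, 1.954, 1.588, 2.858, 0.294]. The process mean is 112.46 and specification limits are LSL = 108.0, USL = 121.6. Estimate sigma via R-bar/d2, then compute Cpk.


R_bar = (1.126 + 0.225 + 1.954 + 1.588 + 2.858 + 0.294) / 6 = 1.3408333
sigma = R_bar / d2 = 1.3408333 / 2.059 = 0.65120607
Cp = (USL - LSL)/(6*sigma) = (121.6 - 108.0)/(6*0.65120607) = 3.4807
Cpu = (121.6 - 112.46)/(3*0.65120607) = 4.6785
Cpl = (112.46 - 108.0)/(3*0.65120607) = 2.2829
Cpk = min(Cpu, Cpl) = 2.2829

2.2829


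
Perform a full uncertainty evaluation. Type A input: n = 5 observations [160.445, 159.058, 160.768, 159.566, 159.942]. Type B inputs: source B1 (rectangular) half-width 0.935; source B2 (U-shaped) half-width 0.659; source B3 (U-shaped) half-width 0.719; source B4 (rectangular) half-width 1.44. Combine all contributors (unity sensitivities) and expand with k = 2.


mean = (160.445 + 159.058 + 160.768 + 159.566 + 159.942) / 5 = 159.9558
s = sqrt(sum((x - mean)^2)/(n-1)) = 0.68138917
u_A = s / sqrt(n) = 0.68138917 / sqrt(5) = 0.3047265
u_B1 = 0.935 / sqrt(3) = 0.5398225
u_B2 = 0.659 / sqrt(2) = 0.46598337
u_B3 = 0.719 / sqrt(2) = 0.50840978
u_B4 = 1.44 / sqrt(3) = 0.83138439
uc = sqrt(0.3047265^2 + 0.5398225^2 + 0.46598337^2 + 0.50840978^2 + 0.83138439^2) = 1.2454267
U = k * uc = 2 * 1.2454267
U = 2.4909

2.4909


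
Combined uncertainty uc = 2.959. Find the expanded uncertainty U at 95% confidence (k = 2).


U = k * uc
U = 2 * 2.959
U = 5.9180

5.9180


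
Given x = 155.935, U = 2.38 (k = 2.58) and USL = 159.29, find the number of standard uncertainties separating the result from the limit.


u = U / k = 2.38 / 2.58 = 0.92248062
margin = |USL - x| = |159.29 - 155.935| = 3.355
z = margin / u = 3.355 / 0.92248062
z = 3.6369

3.6369


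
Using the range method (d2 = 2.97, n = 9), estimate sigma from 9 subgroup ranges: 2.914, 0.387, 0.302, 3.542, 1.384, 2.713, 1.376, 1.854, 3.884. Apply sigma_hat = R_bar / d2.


R_bar = (2.914 + 0.387 + 0.302 + 3.542 + 1.384 + 2.713 + 1.376 + 1.854 + 3.884) / 9
R_bar = 18.356 / 9 = 2.0395556
sigma_hat = R_bar / d2 = 2.0395556 / 2.97 = 0.6867

0.6867


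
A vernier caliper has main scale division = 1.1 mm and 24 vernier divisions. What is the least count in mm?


LC = MSD / n_div
= 1.1 / 24
= 0.0458

0.0458


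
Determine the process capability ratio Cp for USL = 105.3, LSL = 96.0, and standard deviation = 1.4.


Cp = (USL - LSL) / (6 * sigma)
= (105.3 - 96.0) / (6 * 1.4)
= 9.3000 / 8.4000
= 1.1071

1.1071


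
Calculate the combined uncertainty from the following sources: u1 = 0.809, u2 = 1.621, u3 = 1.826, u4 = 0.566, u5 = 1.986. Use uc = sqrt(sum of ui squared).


uc = sqrt(0.809^2 + 1.621^2 + 1.826^2 + 0.566^2 + 1.986^2)
uc = sqrt(10.88095)
uc = 3.2986

3.2986


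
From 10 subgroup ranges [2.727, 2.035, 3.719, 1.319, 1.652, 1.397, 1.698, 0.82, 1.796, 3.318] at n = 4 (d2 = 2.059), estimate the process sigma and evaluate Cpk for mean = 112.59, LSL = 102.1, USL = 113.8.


R_bar = (2.727 + 2.035 + 3.719 + 1.319 + 1.652 + 1.397 + 1.698 + 0.82 + 1.796 + 3.318) / 10 = 2.0481
sigma = R_bar / d2 = 2.0481 / 2.059 = 0.99470617
Cp = (USL - LSL)/(6*sigma) = (113.8 - 102.1)/(6*0.99470617) = 1.9604
Cpu = (113.8 - 112.59)/(3*0.99470617) = 0.4055
Cpl = (112.59 - 102.1)/(3*0.99470617) = 3.5153
Cpk = min(Cpu, Cpl) = 0.4055

0.4055


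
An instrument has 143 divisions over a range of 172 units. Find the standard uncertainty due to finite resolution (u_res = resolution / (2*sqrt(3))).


resolution = range / divisions
resolution = 172 / 143 = 1.2027972
u_res = resolution / (2*sqrt(3))
u_res = 1.2027972 / 3.4641016
u_res = 0.3472

0.3472


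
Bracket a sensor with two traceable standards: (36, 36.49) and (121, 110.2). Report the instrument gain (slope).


slope = (y2 - y1) / (x2 - x1)
= (110.2 - 36.49) / (121 - 36)
= 73.7100 / 85
= 0.8672

0.8672


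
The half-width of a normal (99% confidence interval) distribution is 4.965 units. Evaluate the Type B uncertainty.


u_B = half_width / 2.576
u_B = 4.965 / 2.576
u_B = 1.9274

1.9274


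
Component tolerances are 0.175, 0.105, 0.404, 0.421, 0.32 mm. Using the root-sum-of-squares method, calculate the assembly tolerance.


RSS = sqrt(0.175^2 + 0.105^2 + 0.404^2 + 0.421^2 + 0.32^2)
= sqrt(0.484507)
= 0.6961

0.6961


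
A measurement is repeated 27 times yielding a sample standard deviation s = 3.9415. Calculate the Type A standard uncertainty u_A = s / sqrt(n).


u_A = s / sqrt(n)
u_A = 3.9415 / sqrt(27)
u_A = 3.9415 / 5.1961524
u_A = 0.7585

0.7585


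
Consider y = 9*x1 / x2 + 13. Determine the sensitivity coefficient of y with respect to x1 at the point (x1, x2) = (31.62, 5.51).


y = 9*x1 / x2 + 13
dy/dx1 = 9/x2
Evaluate at x2 = 5.51: c1 = 9 / 5.51
c1 = 1.6334

1.6334


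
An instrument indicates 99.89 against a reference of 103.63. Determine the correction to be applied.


Correction = standard - reading
= 103.63 - 99.89
= 3.7400

3.7400


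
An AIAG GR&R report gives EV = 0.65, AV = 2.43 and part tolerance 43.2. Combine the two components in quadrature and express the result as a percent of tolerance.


GRR = sqrt(EV^2 + AV^2) = sqrt(0.65^2 + 2.43^2) = 2.5154324
%GRR = GRR / tol * 100 = 2.5154324 / 43.2 * 100
%GRR = 5.8228

5.8228


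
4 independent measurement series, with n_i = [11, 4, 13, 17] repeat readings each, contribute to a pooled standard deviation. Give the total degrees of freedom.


nu = sum_i (n_i - 1)
nu = ((11 - 1) + (4 - 1) + (13 - 1) + (17 - 1))
nu = 10 + 3 + 12 + 16
nu = 41

41


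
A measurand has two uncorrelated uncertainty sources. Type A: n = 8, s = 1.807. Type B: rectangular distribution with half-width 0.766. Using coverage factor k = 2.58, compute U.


u_A = s / sqrt(n) = 1.807 / sqrt(8) = 0.63887098
u_B = half_width / sqrt(3) = 0.766 / sqrt(3) = 0.44225031
uc = sqrt(u_A^2 + u_B^2) = sqrt(0.63887098^2 + 0.44225031^2) = 0.77700802
U = k * uc = 2.58 * 0.77700802
U = 2.0047

2.0047


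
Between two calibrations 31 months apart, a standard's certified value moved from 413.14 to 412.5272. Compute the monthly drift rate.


rate = (v2 - v1) / months
= (412.5272 - 413.14) / 31
= -0.6128 / 31
= -0.0198

-0.0198


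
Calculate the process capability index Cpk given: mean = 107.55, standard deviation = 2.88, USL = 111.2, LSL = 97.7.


Cpu = (USL - mean) / (3*sigma) = (111.2 - 107.55) / (3*2.88) = 0.4225
Cpl = (mean - LSL) / (3*sigma) = (107.55 - 97.7) / (3*2.88) = 1.1400
Cpk = min(Cpu, Cpl) = 0.4225

0.4225


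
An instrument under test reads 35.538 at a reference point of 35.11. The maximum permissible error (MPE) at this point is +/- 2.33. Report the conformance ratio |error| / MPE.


e = indication - reference = 35.538 - 35.11 = 0.4280
|e| = 0.4280
ratio = |e| / MPE = 0.4280 / 2.33
ratio = 0.1837

0.1837


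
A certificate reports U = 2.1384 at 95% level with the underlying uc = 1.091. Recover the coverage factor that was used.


k = U / uc
k = 2.1384 / 1.091
k = 1.96

1.96


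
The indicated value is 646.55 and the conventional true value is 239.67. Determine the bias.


Systematic error = measured - true
= 646.55 - 239.67
= 406.8800

406.8800


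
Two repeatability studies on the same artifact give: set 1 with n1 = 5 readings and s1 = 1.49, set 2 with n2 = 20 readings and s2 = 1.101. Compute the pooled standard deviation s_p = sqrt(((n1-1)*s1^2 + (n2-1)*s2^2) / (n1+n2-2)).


s_p = sqrt(((n1-1)*s1^2 + (n2-1)*s2^2) / (n1+n2-2))
numerator = (5-1)*1.49^2 + (20-1)*1.101^2 = 8.8804 + 23.031819 = 31.912219
denominator = 5 + 20 - 2 = 23
s_p^2 = 31.912219 / 23 = 1.3874878
s_p = sqrt(1.3874878) = 1.1779

1.1779


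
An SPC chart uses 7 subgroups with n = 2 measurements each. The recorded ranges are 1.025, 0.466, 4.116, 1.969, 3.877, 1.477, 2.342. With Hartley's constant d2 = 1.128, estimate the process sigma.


R_bar = (1.025 + 0.466 + 4.116 + 1.969 + 3.877 + 1.477 + 2.342) / 7
R_bar = 15.272 / 7 = 2.1817143
sigma_hat = R_bar / d2 = 2.1817143 / 1.128 = 1.9341

1.9341


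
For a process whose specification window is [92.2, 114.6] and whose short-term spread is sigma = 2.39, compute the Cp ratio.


Cp = (USL - LSL) / (6 * sigma)
= (114.6 - 92.2) / (6 * 2.39)
= 22.4000 / 14.3400
= 1.5621

1.5621


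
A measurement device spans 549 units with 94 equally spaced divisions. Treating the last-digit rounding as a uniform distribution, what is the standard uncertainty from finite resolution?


resolution = range / divisions
resolution = 549 / 94 = 5.8404255
u_res = resolution / (2*sqrt(3))
u_res = 5.8404255 / 3.4641016
u_res = 1.6860

1.6860


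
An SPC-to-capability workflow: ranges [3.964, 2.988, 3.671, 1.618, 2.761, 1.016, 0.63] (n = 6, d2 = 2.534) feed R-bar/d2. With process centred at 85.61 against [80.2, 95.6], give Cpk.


R_bar = (3.964 + 2.988 + 3.671 + 1.618 + 2.761 + 1.016 + 0.63) / 7 = 2.3782857
sigma = R_bar / d2 = 2.3782857 / 2.534 = 0.93855
Cp = (USL - LSL)/(6*sigma) = (95.6 - 80.2)/(6*0.93855) = 2.7347
Cpu = (95.6 - 85.61)/(3*0.93855) = 3.5480
Cpl = (85.61 - 80.2)/(3*0.93855) = 1.9214
Cpk = min(Cpu, Cpl) = 1.9214

1.9214


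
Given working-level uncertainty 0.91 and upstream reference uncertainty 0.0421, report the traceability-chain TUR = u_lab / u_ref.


TUR = u_lab / u_ref
= 0.91 / 0.0421
= 21.6152

21.6152


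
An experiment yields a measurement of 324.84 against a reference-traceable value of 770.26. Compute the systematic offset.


Systematic error = measured - true
= 324.84 - 770.26
= -445.4200

-445.4200


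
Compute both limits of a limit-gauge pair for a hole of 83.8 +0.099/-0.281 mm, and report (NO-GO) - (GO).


GO = nominal - lower_tol (smallest hole = maximum material condition)
GO = 83.8 - 0.281 = 83.519
NO-GO = nominal + upper_tol (largest hole = least material condition)
NO-GO = 83.8 + 0.099 = 83.899
spread = NO-GO - GO = 83.899 - 83.519 = 0.3800

0.3800


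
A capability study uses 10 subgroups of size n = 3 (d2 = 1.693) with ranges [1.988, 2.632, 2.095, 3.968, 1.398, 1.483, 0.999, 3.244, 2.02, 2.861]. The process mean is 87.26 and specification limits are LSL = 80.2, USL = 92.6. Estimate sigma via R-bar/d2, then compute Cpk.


R_bar = (1.988 + 2.632 + 2.095 + 3.968 + 1.398 + 1.483 + 0.999 + 3.244 + 2.02 + 2.861) / 10 = 2.2688
sigma = R_bar / d2 = 2.2688 / 1.693 = 1.3401063
Cp = (USL - LSL)/(6*sigma) = (92.6 - 80.2)/(6*1.3401063) = 1.5422
Cpu = (92.6 - 87.26)/(3*1.3401063) = 1.3283
Cpl = (87.26 - 80.2)/(3*1.3401063) = 1.7561
Cpk = min(Cpu, Cpl) = 1.3283

1.3283


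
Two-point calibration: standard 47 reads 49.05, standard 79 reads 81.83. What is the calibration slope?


slope = (y2 - y1) / (x2 - x1)
= (81.83 - 49.05) / (79 - 47)
= 32.7800 / 32
= 1.0244

1.0244


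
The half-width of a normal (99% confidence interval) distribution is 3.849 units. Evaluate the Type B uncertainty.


u_B = half_width / 2.576
u_B = 3.849 / 2.576
u_B = 1.4942

1.4942


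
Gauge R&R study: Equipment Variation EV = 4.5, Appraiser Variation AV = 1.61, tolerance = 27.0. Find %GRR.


GRR = sqrt(EV^2 + AV^2) = sqrt(4.5^2 + 1.61^2) = 4.779341
%GRR = GRR / tol * 100 = 4.779341 / 27.0 * 100
%GRR = 17.7013

17.7013


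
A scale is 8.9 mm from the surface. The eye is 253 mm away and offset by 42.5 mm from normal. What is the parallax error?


error = h * offset / d
= 8.9 * 42.5 / 253
= 1.4951

1.4951


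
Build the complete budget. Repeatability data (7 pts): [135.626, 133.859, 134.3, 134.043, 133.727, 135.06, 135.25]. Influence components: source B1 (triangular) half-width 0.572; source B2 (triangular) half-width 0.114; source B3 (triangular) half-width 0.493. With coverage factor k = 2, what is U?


mean = (135.626 + 133.859 + 134.3 + 134.043 + 133.727 + 135.06 + 135.25) / 7 = 134.5521429
s = sqrt(sum((x - mean)^2)/(n-1)) = 0.75079989
u_A = s / sqrt(n) = 0.75079989 / sqrt(7) = 0.28377568
u_B1 = 0.572 / sqrt(6) = 0.23351802
u_B2 = 0.114 / sqrt(6) = 0.046540305
u_B3 = 0.493 / sqrt(6) = 0.20126641
uc = sqrt(0.28377568^2 + 0.23351802^2 + 0.046540305^2 + 0.20126641^2) = 0.42158448
U = k * uc = 2 * 0.42158448
U = 0.8432

0.8432


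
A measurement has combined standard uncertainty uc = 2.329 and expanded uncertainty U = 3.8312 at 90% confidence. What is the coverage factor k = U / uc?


k = U / uc
k = 3.8312 / 2.329
k = 1.645

1.645


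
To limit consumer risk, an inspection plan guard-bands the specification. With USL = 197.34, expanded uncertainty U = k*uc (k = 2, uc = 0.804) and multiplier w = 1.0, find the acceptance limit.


U = k * uc = 2 * 0.804 = 1.608
guard band g = w * U = 1.0 * 1.608 = 1.608
AL = USL - g = 197.34 - 1.608
AL = 195.7320

195.7320


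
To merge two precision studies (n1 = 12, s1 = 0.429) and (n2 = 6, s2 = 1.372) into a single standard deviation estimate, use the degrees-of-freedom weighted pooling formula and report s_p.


s_p = sqrt(((n1-1)*s1^2 + (n2-1)*s2^2) / (n1+n2-2))
numerator = (12-1)*0.429^2 + (6-1)*1.372^2 = 2.024451 + 9.41192 = 11.436371
denominator = 12 + 6 - 2 = 16
s_p^2 = 11.436371 / 16 = 0.71477319
s_p = sqrt(0.71477319) = 0.8454

0.8454


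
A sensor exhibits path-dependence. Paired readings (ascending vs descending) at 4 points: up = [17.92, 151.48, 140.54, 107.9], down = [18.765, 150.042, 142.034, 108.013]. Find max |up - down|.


|17.92 - 18.765| = 0.8450
|151.48 - 150.042| = 1.4380
|140.54 - 142.034| = 1.4940
|107.9 - 108.013| = 0.1130
hysteresis = max(diffs) = 1.4940

1.4940


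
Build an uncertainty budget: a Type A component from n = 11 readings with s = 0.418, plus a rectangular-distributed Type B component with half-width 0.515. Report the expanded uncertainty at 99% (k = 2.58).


u_A = s / sqrt(n) = 0.418 / sqrt(11) = 0.12603174
u_B = half_width / sqrt(3) = 0.515 / sqrt(3) = 0.29733539
uc = sqrt(u_A^2 + u_B^2) = sqrt(0.12603174^2 + 0.29733539^2) = 0.32294324
U = k * uc = 2.58 * 0.32294324
U = 0.8332

0.8332


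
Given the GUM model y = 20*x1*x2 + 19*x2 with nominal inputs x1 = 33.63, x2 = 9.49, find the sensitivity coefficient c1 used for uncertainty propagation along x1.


y = 20*x1*x2 + 19*x2
dy/dx1 = 20*x2
Evaluate at x2 = 9.49: c1 = 20 * 9.49
c1 = 189.8000

189.8000


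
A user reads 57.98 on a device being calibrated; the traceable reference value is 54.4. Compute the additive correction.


Correction = standard - reading
= 54.4 - 57.98
= -3.5800

-3.5800


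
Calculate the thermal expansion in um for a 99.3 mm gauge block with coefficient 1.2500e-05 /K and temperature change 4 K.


dL = L * alpha * dT
= 99.3 * 1.2500e-05 * 4
= 0.0049650 mm
dL_um = 0.0049650 * 1000 = 4.9650 um

4.9650


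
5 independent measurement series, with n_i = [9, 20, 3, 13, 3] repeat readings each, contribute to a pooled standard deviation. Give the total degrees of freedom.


nu = sum_i (n_i - 1)
nu = ((9 - 1) + (20 - 1) + (3 - 1) + (13 - 1) + (3 - 1))
nu = 8 + 19 + 2 + 12 + 2
nu = 43

43


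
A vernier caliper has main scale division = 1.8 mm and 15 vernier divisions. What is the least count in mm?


LC = MSD / n_div
= 1.8 / 15
= 0.1200

0.1200


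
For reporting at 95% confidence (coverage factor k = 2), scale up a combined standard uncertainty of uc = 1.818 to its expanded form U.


U = k * uc
U = 2 * 1.818
U = 3.6360

3.6360


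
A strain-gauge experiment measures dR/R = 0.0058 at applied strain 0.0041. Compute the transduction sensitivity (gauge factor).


GF = (dR/R) / epsilon
= 0.0058 / 0.0041
= 1.4146

1.4146


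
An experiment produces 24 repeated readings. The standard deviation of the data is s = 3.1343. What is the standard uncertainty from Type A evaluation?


u_A = s / sqrt(n)
u_A = 3.1343 / sqrt(24)
u_A = 3.1343 / 4.8989795
u_A = 0.6398

0.6398


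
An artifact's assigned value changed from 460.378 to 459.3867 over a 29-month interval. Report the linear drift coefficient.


rate = (v2 - v1) / months
= (459.3867 - 460.378) / 29
= -0.9913 / 29
= -0.0342

-0.0342


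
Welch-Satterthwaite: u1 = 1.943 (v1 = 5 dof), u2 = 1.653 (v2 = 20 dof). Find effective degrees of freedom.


uc = sqrt(u1^2 + u2^2) = sqrt(1.943^2 + 1.653^2) = 2.5510112
v_eff = uc^4 / (u1^4/v1 + u2^4/v2)
= 2.5510112^4 / (1.943^4/5 + 1.653^4/20)
= 42.349614 / 3.2238039
v_eff = 13.1365

13.1365


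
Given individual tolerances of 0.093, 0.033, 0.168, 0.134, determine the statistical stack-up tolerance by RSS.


RSS = sqrt(0.093^2 + 0.033^2 + 0.168^2 + 0.134^2)
= sqrt(0.055918)
= 0.2365

0.2365


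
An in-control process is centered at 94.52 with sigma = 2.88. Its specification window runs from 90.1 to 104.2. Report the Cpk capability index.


Cpu = (USL - mean) / (3*sigma) = (104.2 - 94.52) / (3*2.88) = 1.1204
Cpl = (mean - LSL) / (3*sigma) = (94.52 - 90.1) / (3*2.88) = 0.5116
Cpk = min(Cpu, Cpl) = 0.5116

0.5116


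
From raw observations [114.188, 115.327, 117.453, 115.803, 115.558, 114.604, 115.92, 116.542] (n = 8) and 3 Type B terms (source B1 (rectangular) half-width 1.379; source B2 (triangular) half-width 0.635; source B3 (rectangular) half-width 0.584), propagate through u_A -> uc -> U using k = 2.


mean = (114.188 + 115.327 + 117.453 + 115.803 + 115.558 + 114.604 + 115.92 + 116.542) / 8 = 115.674375
s = sqrt(sum((x - mean)^2)/(n-1)) = 1.0338819
u_A = s / sqrt(n) = 1.0338819 / sqrt(8) = 0.36553245
u_B1 = 1.379 / sqrt(3) = 0.79616602
u_B2 = 0.635 / sqrt(6) = 0.25923766
u_B3 = 0.584 / sqrt(3) = 0.33717256
uc = sqrt(0.36553245^2 + 0.79616602^2 + 0.25923766^2 + 0.33717256^2) = 0.97384999
U = k * uc = 2 * 0.97384999
U = 1.9477

1.9477


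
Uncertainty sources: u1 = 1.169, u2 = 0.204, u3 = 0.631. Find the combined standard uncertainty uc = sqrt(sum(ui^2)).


uc = sqrt(1.169^2 + 0.204^2 + 0.631^2)
uc = sqrt(1.806338)
uc = 1.3440

1.3440


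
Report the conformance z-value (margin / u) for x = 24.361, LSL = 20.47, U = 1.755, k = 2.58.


u = U / k = 1.755 / 2.58 = 0.68023256
margin = |LSL - x| = |20.47 - 24.361| = 3.891
z = margin / u = 3.891 / 0.68023256
z = 5.7201

5.7201


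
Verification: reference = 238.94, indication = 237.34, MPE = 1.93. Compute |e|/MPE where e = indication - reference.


e = indication - reference = 237.34 - 238.94 = -1.6000
|e| = 1.6000
ratio = |e| / MPE = 1.6000 / 1.93
ratio = 0.8290

0.8290


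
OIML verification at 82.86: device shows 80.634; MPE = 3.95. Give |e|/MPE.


e = indication - reference = 80.634 - 82.86 = -2.2260
|e| = 2.2260
ratio = |e| / MPE = 2.2260 / 3.95
ratio = 0.5635

0.5635


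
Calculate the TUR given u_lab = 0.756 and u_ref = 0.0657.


TUR = u_lab / u_ref
= 0.756 / 0.0657
= 11.5068

11.5068


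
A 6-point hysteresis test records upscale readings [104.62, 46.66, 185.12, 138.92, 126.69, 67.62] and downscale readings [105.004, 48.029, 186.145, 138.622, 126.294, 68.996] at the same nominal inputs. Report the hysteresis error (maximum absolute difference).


|104.62 - 105.004| = 0.3840
|46.66 - 48.029| = 1.3690
|185.12 - 186.145| = 1.0250
|138.92 - 138.622| = 0.2980
|126.69 - 126.294| = 0.3960
|67.62 - 68.996| = 1.3760
hysteresis = max(diffs) = 1.3760

1.3760


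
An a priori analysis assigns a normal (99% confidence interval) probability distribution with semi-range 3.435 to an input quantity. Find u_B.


u_B = half_width / 2.576
u_B = 3.435 / 2.576
u_B = 1.3335

1.3335


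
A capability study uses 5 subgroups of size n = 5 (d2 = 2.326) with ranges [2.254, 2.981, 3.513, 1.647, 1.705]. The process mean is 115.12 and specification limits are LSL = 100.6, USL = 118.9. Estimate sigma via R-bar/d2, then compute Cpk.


R_bar = (2.254 + 2.981 + 3.513 + 1.647 + 1.705) / 5 = 2.42
sigma = R_bar / d2 = 2.42 / 2.326 = 1.0404127
Cp = (USL - LSL)/(6*sigma) = (118.9 - 100.6)/(6*1.0404127) = 2.9315
Cpu = (118.9 - 115.12)/(3*1.0404127) = 1.2111
Cpl = (115.12 - 100.6)/(3*1.0404127) = 4.6520
Cpk = min(Cpu, Cpl) = 1.2111

1.2111


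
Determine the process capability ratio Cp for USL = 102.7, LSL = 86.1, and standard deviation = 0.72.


Cp = (USL - LSL) / (6 * sigma)
= (102.7 - 86.1) / (6 * 0.72)
= 16.6000 / 4.3200
= 3.8426

3.8426


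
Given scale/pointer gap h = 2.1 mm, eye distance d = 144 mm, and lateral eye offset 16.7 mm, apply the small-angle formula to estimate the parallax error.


error = h * offset / d
= 2.1 * 16.7 / 144
= 0.2435

0.2435


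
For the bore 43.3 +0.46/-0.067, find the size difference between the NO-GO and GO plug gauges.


GO = nominal - lower_tol (smallest hole = maximum material condition)
GO = 43.3 - 0.067 = 43.233
NO-GO = nominal + upper_tol (largest hole = least material condition)
NO-GO = 43.3 + 0.46 = 43.76
spread = NO-GO - GO = 43.76 - 43.233 = 0.5270

0.5270


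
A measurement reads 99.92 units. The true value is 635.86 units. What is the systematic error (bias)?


Systematic error = measured - true
= 99.92 - 635.86
= -535.9400

-535.9400


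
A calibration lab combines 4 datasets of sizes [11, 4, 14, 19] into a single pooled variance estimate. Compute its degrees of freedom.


nu = sum_i (n_i - 1)
nu = ((11 - 1) + (4 - 1) + (14 - 1) + (19 - 1))
nu = 10 + 3 + 13 + 18
nu = 44

44


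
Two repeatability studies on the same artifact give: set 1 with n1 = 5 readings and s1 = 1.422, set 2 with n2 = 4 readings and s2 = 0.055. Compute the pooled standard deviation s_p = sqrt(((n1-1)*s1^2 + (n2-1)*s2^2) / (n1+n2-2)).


s_p = sqrt(((n1-1)*s1^2 + (n2-1)*s2^2) / (n1+n2-2))
numerator = (5-1)*1.422^2 + (4-1)*0.055^2 = 8.088336 + 0.009075 = 8.097411
denominator = 5 + 4 - 2 = 7
s_p^2 = 8.097411 / 7 = 1.156773
s_p = sqrt(1.156773) = 1.0755

1.0755


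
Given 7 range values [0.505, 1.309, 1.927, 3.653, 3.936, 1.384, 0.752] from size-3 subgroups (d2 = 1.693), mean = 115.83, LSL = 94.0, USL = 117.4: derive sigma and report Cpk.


R_bar = (0.505 + 1.309 + 1.927 + 3.653 + 3.936 + 1.384 + 0.752) / 7 = 1.9237143
sigma = R_bar / d2 = 1.9237143 / 1.693 = 1.1362754
Cp = (USL - LSL)/(6*sigma) = (117.4 - 94.0)/(6*1.1362754) = 3.4323
Cpu = (117.4 - 115.83)/(3*1.1362754) = 0.4606
Cpl = (115.83 - 94.0)/(3*1.1362754) = 6.4040
Cpk = min(Cpu, Cpl) = 0.4606

0.4606


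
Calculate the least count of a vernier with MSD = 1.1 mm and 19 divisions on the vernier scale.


LC = MSD / n_div
= 1.1 / 19
= 0.0579

0.0579


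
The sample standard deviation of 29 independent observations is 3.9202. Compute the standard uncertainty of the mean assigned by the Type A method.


u_A = s / sqrt(n)
u_A = 3.9202 / sqrt(29)
u_A = 3.9202 / 5.3851648
u_A = 0.7280

0.7280


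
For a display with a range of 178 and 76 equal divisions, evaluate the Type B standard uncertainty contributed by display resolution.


resolution = range / divisions
resolution = 178 / 76 = 2.3421053
u_res = resolution / (2*sqrt(3))
u_res = 2.3421053 / 3.4641016
u_res = 0.6761

0.6761


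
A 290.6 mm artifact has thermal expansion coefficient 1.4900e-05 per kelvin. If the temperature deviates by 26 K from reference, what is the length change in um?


dL = L * alpha * dT
= 290.6 * 1.4900e-05 * 26
= 0.1125784 mm
dL_um = 0.1125784 * 1000 = 112.5784 um

112.5784


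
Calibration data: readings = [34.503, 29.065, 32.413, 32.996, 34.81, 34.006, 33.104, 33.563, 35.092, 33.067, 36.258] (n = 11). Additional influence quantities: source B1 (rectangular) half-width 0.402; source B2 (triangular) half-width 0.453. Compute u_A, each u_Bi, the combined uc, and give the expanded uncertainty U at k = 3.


mean = (34.503 + 29.065 + 32.413 + 32.996 + 34.81 + 34.006 + 33.104 + 33.563 + 35.092 + 33.067 + 36.258) / 11 = 33.53427273
s = sqrt(sum((x - mean)^2)/(n-1)) = 1.8590142
u_A = s / sqrt(n) = 1.8590142 / sqrt(11) = 0.56051387
u_B1 = 0.402 / sqrt(3) = 0.23209481
u_B2 = 0.453 / sqrt(6) = 0.18493648
uc = sqrt(0.56051387^2 + 0.23209481^2 + 0.18493648^2) = 0.63422811
U = k * uc = 3 * 0.63422811
U = 1.9027

1.9027


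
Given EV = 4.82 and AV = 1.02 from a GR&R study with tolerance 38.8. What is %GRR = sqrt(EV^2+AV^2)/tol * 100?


GRR = sqrt(EV^2 + AV^2) = sqrt(4.82^2 + 1.02^2) = 4.9267433
%GRR = GRR / tol * 100 = 4.9267433 / 38.8 * 100
%GRR = 12.6978

12.6978


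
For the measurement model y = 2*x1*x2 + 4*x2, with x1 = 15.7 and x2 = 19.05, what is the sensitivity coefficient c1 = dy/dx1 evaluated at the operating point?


y = 2*x1*x2 + 4*x2
dy/dx1 = 2*x2
Evaluate at x2 = 19.05: c1 = 2 * 19.05
c1 = 38.1000

38.1000


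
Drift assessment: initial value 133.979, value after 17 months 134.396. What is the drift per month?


rate = (v2 - v1) / months
= (134.396 - 133.979) / 17
= 0.4170 / 17
= 0.0245

0.0245


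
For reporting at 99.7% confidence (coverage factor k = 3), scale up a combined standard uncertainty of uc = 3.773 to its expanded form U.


U = k * uc
U = 3 * 3.773
U = 11.3190

11.3190


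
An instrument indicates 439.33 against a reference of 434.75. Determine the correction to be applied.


Correction = standard - reading
= 434.75 - 439.33
= -4.5800

-4.5800


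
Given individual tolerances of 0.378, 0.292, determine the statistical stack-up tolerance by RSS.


RSS = sqrt(0.378^2 + 0.292^2)
= sqrt(0.228148)
= 0.4776

0.4776


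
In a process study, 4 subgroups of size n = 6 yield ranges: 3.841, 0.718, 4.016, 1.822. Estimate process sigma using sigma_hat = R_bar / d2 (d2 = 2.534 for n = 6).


R_bar = (3.841 + 0.718 + 4.016 + 1.822) / 4
R_bar = 10.397 / 4 = 2.59925
sigma_hat = R_bar / d2 = 2.59925 / 2.534 = 1.0257

1.0257


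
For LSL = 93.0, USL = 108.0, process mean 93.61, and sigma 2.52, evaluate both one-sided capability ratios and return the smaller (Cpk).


Cpu = (USL - mean) / (3*sigma) = (108.0 - 93.61) / (3*2.52) = 1.9034
Cpl = (mean - LSL) / (3*sigma) = (93.61 - 93.0) / (3*2.52) = 0.0807
Cpk = min(Cpu, Cpl) = 0.0807

0.0807


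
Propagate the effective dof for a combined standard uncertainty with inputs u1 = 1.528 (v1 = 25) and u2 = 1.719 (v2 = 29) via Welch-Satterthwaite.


uc = sqrt(u1^2 + u2^2) = sqrt(1.528^2 + 1.719^2) = 2.2999446
v_eff = uc^4 / (u1^4/v1 + u2^4/v2)
= 2.2999446^4 / (1.528^4/25 + 1.719^4/29)
= 27.981404 / 0.51914502
v_eff = 53.8990

53.8990


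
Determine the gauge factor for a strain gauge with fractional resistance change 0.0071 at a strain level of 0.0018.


GF = (dR/R) / epsilon
= 0.0071 / 0.0018
= 3.9444

3.9444


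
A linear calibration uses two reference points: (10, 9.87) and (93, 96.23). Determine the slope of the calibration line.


slope = (y2 - y1) / (x2 - x1)
= (96.23 - 9.87) / (93 - 10)
= 86.3600 / 83
= 1.0405

1.0405


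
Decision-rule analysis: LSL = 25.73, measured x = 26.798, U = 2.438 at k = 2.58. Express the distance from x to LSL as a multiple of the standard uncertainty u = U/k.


u = U / k = 2.438 / 2.58 = 0.94496124
margin = |LSL - x| = |25.73 - 26.798| = 1.068
z = margin / u = 1.068 / 0.94496124
z = 1.1302

1.1302


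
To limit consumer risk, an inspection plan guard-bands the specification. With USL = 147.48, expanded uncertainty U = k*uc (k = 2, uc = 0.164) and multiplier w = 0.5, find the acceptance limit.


U = k * uc = 2 * 0.164 = 0.328
guard band g = w * U = 0.5 * 0.328 = 0.164
AL = USL - g = 147.48 - 0.164
AL = 147.3160

147.3160


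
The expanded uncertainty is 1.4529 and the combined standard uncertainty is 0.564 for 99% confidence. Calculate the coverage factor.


k = U / uc
k = 1.4529 / 0.564
k = 2.576

2.576


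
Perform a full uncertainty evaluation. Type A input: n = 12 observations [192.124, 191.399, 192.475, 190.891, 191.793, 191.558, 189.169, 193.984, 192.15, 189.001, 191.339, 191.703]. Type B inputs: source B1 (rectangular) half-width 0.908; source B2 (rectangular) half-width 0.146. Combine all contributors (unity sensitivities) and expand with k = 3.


mean = (192.124 + 191.399 + 192.475 + 190.891 + 191.793 + 191.558 + 189.169 + 193.984 + 192.15 + 189.001 + 191.339 + 191.703) / 12 = 191.4655
s = sqrt(sum((x - mean)^2)/(n-1)) = 1.3529248
u_A = s / sqrt(n) = 1.3529248 / sqrt(12) = 0.39055575
u_B1 = 0.908 / sqrt(3) = 0.52423404
u_B2 = 0.146 / sqrt(3) = 0.084293139
uc = sqrt(0.39055575^2 + 0.52423404^2 + 0.084293139^2) = 0.65913614
U = k * uc = 3 * 0.65913614
U = 1.9774

1.9774


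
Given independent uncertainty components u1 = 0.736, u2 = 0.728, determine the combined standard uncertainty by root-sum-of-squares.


uc = sqrt(0.736^2 + 0.728^2)
uc = sqrt(1.07168)
uc = 1.0352

1.0352


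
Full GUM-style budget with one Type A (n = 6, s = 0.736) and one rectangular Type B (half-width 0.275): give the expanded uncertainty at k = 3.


u_A = s / sqrt(n) = 0.736 / sqrt(6) = 0.30047074
u_B = half_width / sqrt(3) = 0.275 / sqrt(3) = 0.15877132
uc = sqrt(u_A^2 + u_B^2) = sqrt(0.30047074^2 + 0.15877132^2) = 0.33983966
U = k * uc = 3 * 0.33983966
U = 1.0195

1.0195


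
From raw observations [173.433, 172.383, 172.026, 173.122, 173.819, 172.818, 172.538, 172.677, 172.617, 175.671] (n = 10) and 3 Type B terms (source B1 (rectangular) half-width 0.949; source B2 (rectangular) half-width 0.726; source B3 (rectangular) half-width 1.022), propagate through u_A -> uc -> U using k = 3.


mean = (173.433 + 172.383 + 172.026 + 173.122 + 173.819 + 172.818 + 172.538 + 172.677 + 172.617 + 175.671) / 10 = 173.1104
s = sqrt(sum((x - mean)^2)/(n-1)) = 1.0388265
u_A = s / sqrt(n) = 1.0388265 / sqrt(10) = 0.32850578
u_B1 = 0.949 / sqrt(3) = 0.54790541
u_B2 = 0.726 / sqrt(3) = 0.4191563
u_B3 = 1.022 / sqrt(3) = 0.59005198
uc = sqrt(0.32850578^2 + 0.54790541^2 + 0.4191563^2 + 0.59005198^2) = 0.96538579
U = k * uc = 3 * 0.96538579
U = 2.8962

2.8962


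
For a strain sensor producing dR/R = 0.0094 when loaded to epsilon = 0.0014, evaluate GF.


GF = (dR/R) / epsilon
= 0.0094 / 0.0014
= 6.7143

6.7143


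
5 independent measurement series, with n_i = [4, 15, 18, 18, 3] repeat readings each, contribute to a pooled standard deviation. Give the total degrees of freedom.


nu = sum_i (n_i - 1)
nu = ((4 - 1) + (15 - 1) + (18 - 1) + (18 - 1) + (3 - 1))
nu = 3 + 14 + 17 + 17 + 2
nu = 53

53


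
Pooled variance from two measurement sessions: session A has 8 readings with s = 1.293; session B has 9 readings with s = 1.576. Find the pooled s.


s_p = sqrt(((n1-1)*s1^2 + (n2-1)*s2^2) / (n1+n2-2))
numerator = (8-1)*1.293^2 + (9-1)*1.576^2 = 11.702943 + 19.870208 = 31.573151
denominator = 8 + 9 - 2 = 15
s_p^2 = 31.573151 / 15 = 2.1048767
s_p = sqrt(2.1048767) = 1.4508

1.4508


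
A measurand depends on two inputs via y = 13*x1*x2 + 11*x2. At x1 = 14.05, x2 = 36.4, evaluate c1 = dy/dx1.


y = 13*x1*x2 + 11*x2
dy/dx1 = 13*x2
Evaluate at x2 = 36.4: c1 = 13 * 36.4
c1 = 473.2000

473.2000


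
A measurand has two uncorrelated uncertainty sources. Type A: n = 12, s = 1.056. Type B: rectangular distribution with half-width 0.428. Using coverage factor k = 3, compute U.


u_A = s / sqrt(n) = 1.056 / sqrt(12) = 0.30484094
u_B = half_width / sqrt(3) = 0.428 / sqrt(3) = 0.24710592
uc = sqrt(u_A^2 + u_B^2) = sqrt(0.30484094^2 + 0.24710592^2) = 0.39241475
U = k * uc = 3 * 0.39241475
U = 1.1772

1.1772


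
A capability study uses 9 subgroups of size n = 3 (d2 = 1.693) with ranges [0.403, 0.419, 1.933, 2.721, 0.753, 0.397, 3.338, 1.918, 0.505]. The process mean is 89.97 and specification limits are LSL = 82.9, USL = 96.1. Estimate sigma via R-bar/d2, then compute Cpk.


R_bar = (0.403 + 0.419 + 1.933 + 2.721 + 0.753 + 0.397 + 3.338 + 1.918 + 0.505) / 9 = 1.3763333
sigma = R_bar / d2 = 1.3763333 / 1.693 = 0.81295529
Cp = (USL - LSL)/(6*sigma) = (96.1 - 82.9)/(6*0.81295529) = 2.7062
Cpu = (96.1 - 89.97)/(3*0.81295529) = 2.5135
Cpl = (89.97 - 82.9)/(3*0.81295529) = 2.8989
Cpk = min(Cpu, Cpl) = 2.5135

2.5135


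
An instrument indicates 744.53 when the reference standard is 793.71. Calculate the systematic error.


Systematic error = measured - true
= 744.53 - 793.71
= -49.1800

-49.1800


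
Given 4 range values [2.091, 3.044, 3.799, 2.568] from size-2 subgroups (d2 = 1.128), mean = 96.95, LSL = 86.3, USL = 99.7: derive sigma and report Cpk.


R_bar = (2.091 + 3.044 + 3.799 + 2.568) / 4 = 2.8755
sigma = R_bar / d2 = 2.8755 / 1.128 = 2.5492021
Cp = (USL - LSL)/(6*sigma) = (99.7 - 86.3)/(6*2.5492021) = 0.8761
Cpu = (99.7 - 96.95)/(3*2.5492021) = 0.3596
Cpl = (96.95 - 86.3)/(3*2.5492021) = 1.3926
Cpk = min(Cpu, Cpl) = 0.3596

0.3596


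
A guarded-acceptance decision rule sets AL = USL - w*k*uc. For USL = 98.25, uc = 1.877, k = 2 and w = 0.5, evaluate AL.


U = k * uc = 2 * 1.877 = 3.754
guard band g = w * U = 0.5 * 3.754 = 1.877
AL = USL - g = 98.25 - 1.877
AL = 96.3730

96.3730


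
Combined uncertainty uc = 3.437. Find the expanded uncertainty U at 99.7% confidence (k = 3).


U = k * uc
U = 3 * 3.437
U = 10.3110

10.3110


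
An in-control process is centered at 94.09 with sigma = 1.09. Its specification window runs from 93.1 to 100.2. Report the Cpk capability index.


Cpu = (USL - mean) / (3*sigma) = (100.2 - 94.09) / (3*1.09) = 1.8685
Cpl = (mean - LSL) / (3*sigma) = (94.09 - 93.1) / (3*1.09) = 0.3028
Cpk = min(Cpu, Cpl) = 0.3028

0.3028


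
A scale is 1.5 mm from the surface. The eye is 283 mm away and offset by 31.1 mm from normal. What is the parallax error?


error = h * offset / d
= 1.5 * 31.1 / 283
= 0.1648

0.1648


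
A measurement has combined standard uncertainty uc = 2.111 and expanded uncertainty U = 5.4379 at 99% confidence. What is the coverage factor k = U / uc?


k = U / uc
k = 5.4379 / 2.111
k = 2.576

2.576
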